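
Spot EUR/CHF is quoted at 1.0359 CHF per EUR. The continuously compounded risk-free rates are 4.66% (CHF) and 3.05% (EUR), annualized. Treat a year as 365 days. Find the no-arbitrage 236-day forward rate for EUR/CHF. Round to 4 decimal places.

F = S·e^((r_CHF − r_EUR)T) = 1.0359 · e^((0.0466 − 0.0305) × 236/365)
= 1.0359 · e^0.010410 = 1.0359 × 1.010464
F = 1.0467 CHF per EUR

1.0467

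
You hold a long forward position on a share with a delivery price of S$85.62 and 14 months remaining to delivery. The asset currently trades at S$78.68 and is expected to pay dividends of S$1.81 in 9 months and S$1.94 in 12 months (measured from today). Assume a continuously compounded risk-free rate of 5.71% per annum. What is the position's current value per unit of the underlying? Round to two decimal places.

PV(remaining dividends) I = 1.81·e^(−0.0571·9/12) + 1.94·e^(−0.0571·12/12) = 3.5665
Current forward F = (S − I)·e^(rT) = (78.68 − 3.5665)·e^(0.0571·14/12) = 75.1135 × 1.068886 = 80.2878
Value (long) = (F − K)·e^(−rT) = (80.2878 − 85.62) × 0.935554 = -4.9886
Value = -S$4.99

-S$4.99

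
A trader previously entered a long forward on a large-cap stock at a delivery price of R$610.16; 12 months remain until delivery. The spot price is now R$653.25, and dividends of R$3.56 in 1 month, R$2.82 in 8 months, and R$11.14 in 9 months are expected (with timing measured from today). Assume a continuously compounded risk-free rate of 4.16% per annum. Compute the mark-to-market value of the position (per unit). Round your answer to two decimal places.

PV(remaining dividends) I = 3.56·e^(−0.0416·1/12) + 2.82·e^(−0.0416·8/12) + 11.14·e^(−0.0416·9/12) = 17.0883
Current forward F = (S − I)·e^(rT) = (653.25 − 17.0883)·e^(0.0416·12/12) = 636.1617 × 1.042477 = 663.1839
Value (long) = (F − K)·e^(−rT) = (663.1839 − 610.16) × 0.959253 = 50.8633
Value = R$50.86

R$50.86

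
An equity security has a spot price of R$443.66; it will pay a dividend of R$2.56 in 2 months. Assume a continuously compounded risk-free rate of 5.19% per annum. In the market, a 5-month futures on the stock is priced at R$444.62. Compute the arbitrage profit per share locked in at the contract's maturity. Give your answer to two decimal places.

PV(dividends) I = 2.56·e^(−0.0519·2/12) = 2.5380
Fair futures F* = (S − I)·e^(rT) = (443.66 − 2.5380)·e^0.021625 = 441.1220 × 1.021861 = 450.7654
Market R$444.62 < fair 450.7654: forward underpriced → reverse cash-and-carry (short the stock, invest proceeds at r, pay the dividends, go long the forward).
Profit at T = |F_mkt − F*| = |444.62 − 450.7654| = R$6.15 per share

R$6.15 per share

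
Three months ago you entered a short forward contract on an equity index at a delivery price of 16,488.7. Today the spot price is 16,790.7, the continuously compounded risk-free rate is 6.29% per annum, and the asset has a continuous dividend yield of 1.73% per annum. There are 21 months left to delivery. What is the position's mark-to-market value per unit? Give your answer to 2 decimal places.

Current fair forward for the remaining 21 months: F = S·e^((r − q)·T), (r − q) = 0.0629 − 0.0173 = 0.0456
F = 16790.7 · e^(0.0456 × 21/12) = 16790.7 × 1.08307043 = 18185.5107
Value of long forward = (F − K)·e^(−rT) = (18185.5107 − 16488.7) · e^(−0.0629·21/12)
= 1696.8107 × 0.89576695 = 1519.95
Short position value = −(long value) = -1519.95

-1519.95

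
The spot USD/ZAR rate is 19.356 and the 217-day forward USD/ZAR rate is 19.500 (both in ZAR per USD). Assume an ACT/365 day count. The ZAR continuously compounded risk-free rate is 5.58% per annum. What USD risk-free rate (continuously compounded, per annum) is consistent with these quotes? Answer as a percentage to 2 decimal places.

4.33%

F = S·e^((r_ZAR − r_USD)T) ⇒ r_USD = r_ZAR − ln(F/S)/T
ln(19.500/19.356) = 0.007412; /(217/365) = 0.012467
r_USD = 0.0558 − 0.012467 = 0.043333
r_USD = 4.33%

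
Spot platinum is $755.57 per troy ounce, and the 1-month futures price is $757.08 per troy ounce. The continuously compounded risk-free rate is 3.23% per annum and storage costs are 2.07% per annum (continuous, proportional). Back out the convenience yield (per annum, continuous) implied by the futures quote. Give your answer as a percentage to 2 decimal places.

F = S·e^((r+u−y)T) ⇒ (r+u−y) = ln(F/S)/T
ln(757.08/755.57) = 0.001996; /T ⇒ 0.023952
y = r + u − ln(F/S)/T = 0.0323 + 0.0207 − 0.023952 = 0.029048
y = 2.90%

2.90%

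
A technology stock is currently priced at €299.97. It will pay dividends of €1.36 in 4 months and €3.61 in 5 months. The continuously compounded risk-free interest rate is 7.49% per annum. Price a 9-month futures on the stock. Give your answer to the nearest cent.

€312.20

PV(dividends) I = 1.36·e^(−0.0749·4/12) + 3.61·e^(−0.0749·5/12)
I = 1.3265 + 3.4991 = 4.8256
F = (S − I)·e^(rT) = (299.97 − 4.8256) · e^(0.0749·9/12)
= 295.1444 · e^0.056175 = 295.1444 × 1.057783 = €312.20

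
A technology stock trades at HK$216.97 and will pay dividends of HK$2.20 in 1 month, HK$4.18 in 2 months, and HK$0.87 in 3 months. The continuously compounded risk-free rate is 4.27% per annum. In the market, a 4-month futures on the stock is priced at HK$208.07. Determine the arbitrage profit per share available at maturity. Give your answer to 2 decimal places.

HK$4.70 per share

PV(dividends) I = 2.20·e^(−0.0427·1/12) + 4.18·e^(−0.0427·2/12) + 0.87·e^(−0.0427·3/12) = 7.2033
Fair futures F* = (S − I)·e^(rT) = (216.97 − 7.2033)·e^0.014233 = 209.7667 × 1.014335 = 212.7737
Market HK$208.07 < fair 212.7737: forward underpriced → reverse cash-and-carry (short the stock, invest proceeds at r, pay the dividends, go long the forward).
Profit at T = |F_mkt − F*| = |208.07 − 212.7737| = HK$4.70 per share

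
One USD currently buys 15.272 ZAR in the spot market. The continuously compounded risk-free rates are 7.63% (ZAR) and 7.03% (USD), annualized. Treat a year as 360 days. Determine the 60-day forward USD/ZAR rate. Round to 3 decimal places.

F = S·e^((r_ZAR − r_USD)T) = 15.272 · e^((0.0763 − 0.0703) × 60/360)
= 15.272 · e^0.001000 = 15.272 × 1.001001
F = 15.287 ZAR per USD

15.287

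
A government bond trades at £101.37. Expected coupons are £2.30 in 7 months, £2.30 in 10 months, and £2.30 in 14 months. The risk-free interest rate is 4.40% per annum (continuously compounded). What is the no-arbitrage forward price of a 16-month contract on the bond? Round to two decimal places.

£100.45

PV(coupons) I = 2.30·e^(−0.0440·7/12) + 2.30·e^(−0.0440·10/12) + 2.30·e^(−0.0440·14/12)
I = 2.2417 + 2.2172 + 2.1849 = 6.6438
F = (S − I)·e^(rT) = (101.37 − 6.6438) · e^(0.0440·16/12)
= 94.7262 · e^0.058667 = 94.7262 × 1.060422 = £100.45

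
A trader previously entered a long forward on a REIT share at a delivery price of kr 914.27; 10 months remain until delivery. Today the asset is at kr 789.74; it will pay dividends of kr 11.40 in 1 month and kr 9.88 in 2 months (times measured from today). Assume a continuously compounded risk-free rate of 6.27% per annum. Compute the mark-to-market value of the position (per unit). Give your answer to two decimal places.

PV(remaining dividends) I = 11.40·e^(−0.0627·1/12) + 9.88·e^(−0.0627·2/12) = 21.1179
Current forward F = (S − I)·e^(rT) = (789.74 − 21.1179)·e^(0.0627·10/12) = 768.6221 × 1.053639 = 809.8502
Value (long) = (F − K)·e^(−rT) = (809.8502 − 914.27) × 0.949092 = -99.1040
Value = -kr 99.10

-kr 99.10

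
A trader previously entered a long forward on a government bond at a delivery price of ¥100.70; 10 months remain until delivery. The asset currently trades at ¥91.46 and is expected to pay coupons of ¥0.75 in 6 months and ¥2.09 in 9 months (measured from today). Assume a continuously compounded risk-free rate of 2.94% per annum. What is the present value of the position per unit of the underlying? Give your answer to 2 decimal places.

PV(remaining coupons) I = 0.75·e^(−0.0294·6/12) + 2.09·e^(−0.0294·9/12) = 2.7835
Current forward F = (S − I)·e^(rT) = (91.46 − 2.7835)·e^(0.0294·10/12) = 88.6765 × 1.024803 = 90.8759
Value (long) = (F − K)·e^(−rT) = (90.8759 − 100.70) × 0.975798 = -9.5863
Value = -¥9.59

-¥9.59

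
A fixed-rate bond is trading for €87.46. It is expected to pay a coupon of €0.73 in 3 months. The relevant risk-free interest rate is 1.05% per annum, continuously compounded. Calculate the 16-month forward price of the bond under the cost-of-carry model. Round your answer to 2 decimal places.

€87.95

PV(coupons) I = 0.73·e^(−0.0105·3/12)
I = 0.7281
F = (S − I)·e^(rT) = (87.46 − 0.7281) · e^(0.0105·16/12)
= 86.7319 · e^0.014000 = 86.7319 × 1.014098 = €87.95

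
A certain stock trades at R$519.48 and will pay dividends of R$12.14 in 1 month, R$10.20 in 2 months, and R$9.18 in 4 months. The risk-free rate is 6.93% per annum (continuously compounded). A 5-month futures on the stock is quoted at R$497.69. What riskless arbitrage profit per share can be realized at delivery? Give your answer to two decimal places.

PV(dividends) I = 12.14·e^(−0.0693·1/12) + 10.20·e^(−0.0693·2/12) + 9.18·e^(−0.0693·4/12) = 31.1233
Fair futures F* = (S − I)·e^(rT) = (519.48 − 31.1233)·e^0.028875 = 488.3567 × 1.029296 = 502.6636
Market R$497.69 < fair 502.6636: forward underpriced → reverse cash-and-carry (short the stock, invest proceeds at r, pay the dividends, go long the forward).
Profit at T = |F_mkt − F*| = |497.69 − 502.6636| = R$4.97 per share

R$4.97 per share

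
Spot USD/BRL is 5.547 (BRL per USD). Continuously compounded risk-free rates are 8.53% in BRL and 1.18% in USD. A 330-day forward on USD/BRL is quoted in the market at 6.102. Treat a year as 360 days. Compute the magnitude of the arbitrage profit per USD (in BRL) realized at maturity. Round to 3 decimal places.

0.168 per USD (in BRL)

Fair forward: F* = S·e^(carry·T), with carry = (r_BRL − r_USD) = 0.0853 − 0.0118 = 0.0735
F* = 5.547 · e^(0.0735 × 330/360) = 5.547 · e^0.067375 = 5.547 × 1.069697 = 5.9336
Market 6.102 > fair 5.9336: forward overpriced → cash-and-carry (buy spot, short the forward).
At maturity, profit = |F_mkt − F*| = |6.102 − 5.9336| = 0.168 per USD (in BRL)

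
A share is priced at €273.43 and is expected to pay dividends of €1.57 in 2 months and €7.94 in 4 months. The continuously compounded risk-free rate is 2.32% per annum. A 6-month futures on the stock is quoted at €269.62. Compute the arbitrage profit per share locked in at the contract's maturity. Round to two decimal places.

€2.55 per share

PV(dividends) I = 1.57·e^(−0.0232·2/12) + 7.94·e^(−0.0232·4/12) = 9.4428
Fair futures F* = (S − I)·e^(rT) = (273.43 − 9.4428)·e^0.011600 = 263.9872 × 1.011668 = 267.0674
Market €269.62 > fair 267.0674: forward overpriced → cash-and-carry (borrow at r, buy the stock and collect the dividends, short the forward).
Profit at T = |F_mkt − F*| = |269.62 − 267.0674| = €2.55 per share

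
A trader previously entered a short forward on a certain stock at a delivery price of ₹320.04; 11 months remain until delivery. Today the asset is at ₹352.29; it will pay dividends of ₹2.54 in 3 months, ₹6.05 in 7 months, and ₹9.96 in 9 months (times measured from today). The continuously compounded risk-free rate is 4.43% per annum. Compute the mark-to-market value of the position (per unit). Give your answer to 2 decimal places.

PV(remaining dividends) I = 2.54·e^(−0.0443·3/12) + 6.05·e^(−0.0443·7/12) + 9.96·e^(−0.0443·9/12) = 18.0422
Current forward F = (S − I)·e^(rT) = (352.29 − 18.0422)·e^(0.0443·11/12) = 334.2478 × 1.041444 = 348.1004
Value (long) = (F − K)·e^(−rT) = (348.1004 − 320.04) × 0.960205 = 26.9437
Short position value = −(long value) = -₹26.94

-₹26.94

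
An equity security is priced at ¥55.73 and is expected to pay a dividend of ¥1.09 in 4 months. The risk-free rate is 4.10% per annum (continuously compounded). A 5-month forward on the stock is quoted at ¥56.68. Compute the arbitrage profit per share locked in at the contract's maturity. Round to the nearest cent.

PV(dividends) I = 1.09·e^(−0.0410·4/12) = 1.0752
Fair forward F* = (S − I)·e^(rT) = (55.73 − 1.0752)·e^0.017083 = 54.6548 × 1.017230 = 55.5965
Market ¥56.68 > fair 55.5965: forward overpriced → cash-and-carry (borrow at r, buy the stock and collect the dividends, short the forward).
Profit at T = |F_mkt − F*| = |56.68 − 55.5965| = ¥1.08 per share

¥1.08 per share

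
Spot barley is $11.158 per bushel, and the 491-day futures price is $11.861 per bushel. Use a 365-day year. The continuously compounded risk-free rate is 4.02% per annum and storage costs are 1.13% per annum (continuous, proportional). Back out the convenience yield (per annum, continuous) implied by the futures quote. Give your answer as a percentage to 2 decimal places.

F = S·e^((r+u−y)T) ⇒ (r+u−y) = ln(F/S)/T
ln(11.861/11.158) = 0.061099; /T ⇒ 0.045420
y = r + u − ln(F/S)/T = 0.0402 + 0.0113 − 0.045420 = 0.006080
y = 0.61%

0.61%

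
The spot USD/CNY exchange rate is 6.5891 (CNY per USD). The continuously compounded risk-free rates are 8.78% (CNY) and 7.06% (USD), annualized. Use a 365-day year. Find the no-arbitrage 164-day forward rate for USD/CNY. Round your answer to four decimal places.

6.6402

F = S·e^((r_CNY − r_USD)T) = 6.5891 · e^((0.0878 − 0.0706) × 164/365)
= 6.5891 · e^0.007728 = 6.5891 × 1.007758
F = 6.6402 CNY per USD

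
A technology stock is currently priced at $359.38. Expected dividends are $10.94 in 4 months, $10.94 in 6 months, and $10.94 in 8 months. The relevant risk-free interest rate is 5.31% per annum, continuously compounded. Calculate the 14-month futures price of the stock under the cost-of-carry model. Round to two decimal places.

PV(dividends) I = 10.94·e^(−0.0531·4/12) + 10.94·e^(−0.0531·6/12) + 10.94·e^(−0.0531·8/12)
I = 10.7481 + 10.6534 + 10.5595 = 31.9610
F = (S − I)·e^(rT) = (359.38 − 31.9610) · e^(0.0531·14/12)
= 327.4190 · e^0.061950 = 327.4190 × 1.063909 = $348.34

$348.34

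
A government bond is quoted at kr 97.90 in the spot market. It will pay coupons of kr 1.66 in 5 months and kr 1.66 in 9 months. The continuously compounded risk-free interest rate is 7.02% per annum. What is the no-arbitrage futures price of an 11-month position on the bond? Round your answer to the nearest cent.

kr 101.01

PV(coupons) I = 1.66·e^(−0.0702·5/12) + 1.66·e^(−0.0702·9/12)
I = 1.6121 + 1.5749 = 3.1870
F = (S − I)·e^(rT) = (97.90 − 3.1870) · e^(0.0702·11/12)
= 94.7130 · e^0.064350 = 94.7130 × 1.066466 = kr 101.01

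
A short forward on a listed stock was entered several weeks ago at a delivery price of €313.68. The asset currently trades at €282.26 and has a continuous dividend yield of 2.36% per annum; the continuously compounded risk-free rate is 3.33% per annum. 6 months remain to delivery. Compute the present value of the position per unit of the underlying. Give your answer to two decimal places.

Current fair forward for the remaining 6 months: F = S·e^((r − q)·T), (r − q) = 0.0333 − 0.0236 = 0.0097
F = 282.26 · e^(0.0097 × 6/12) = 282.26 × 1.004862 = 283.6323
Value of long forward = (F − K)·e^(−rT) = (283.6323 − 313.68) · e^(−0.0333·6/12)
= -30.0477 × 0.983488 = -29.55
Short position value = −(long value) = €29.55

€29.55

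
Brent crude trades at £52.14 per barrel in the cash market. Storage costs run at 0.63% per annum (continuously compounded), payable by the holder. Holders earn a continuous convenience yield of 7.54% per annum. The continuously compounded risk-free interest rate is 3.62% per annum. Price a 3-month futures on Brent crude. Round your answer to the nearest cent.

£51.71 per barrel

Net carry = r + u − y = 0.0362 + 0.0063 − 0.0754 = -0.0329
F = S·e^((r+u−y)T) = 52.14 · e^(-0.0329 × 3/12) = 52.14 · e^-0.008225
= 52.14 × 0.991809 = £51.71 per barrel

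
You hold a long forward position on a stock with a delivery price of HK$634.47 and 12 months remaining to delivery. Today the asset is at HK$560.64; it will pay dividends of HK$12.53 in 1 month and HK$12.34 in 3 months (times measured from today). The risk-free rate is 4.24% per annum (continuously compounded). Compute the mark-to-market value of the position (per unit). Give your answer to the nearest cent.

PV(remaining dividends) I = 12.53·e^(−0.0424·1/12) + 12.34·e^(−0.0424·3/12) = 24.6957
Current forward F = (S − I)·e^(rT) = (560.64 − 24.6957)·e^(0.0424·12/12) = 535.9443 × 1.043312 = 559.1571
Value (long) = (F − K)·e^(−rT) = (559.1571 − 634.47) × 0.958486 = -72.1864
Value = -HK$72.19

-HK$72.19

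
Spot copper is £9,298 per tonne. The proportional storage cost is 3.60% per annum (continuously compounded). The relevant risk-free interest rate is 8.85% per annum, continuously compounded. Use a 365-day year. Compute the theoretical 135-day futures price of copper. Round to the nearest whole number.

Net carry = r + u − y = 0.0885 + 0.0360 − 0.0000 = 0.1245
F = S·e^((r+u−y)T) = 9298 · e^(0.1245 × 135/365) = 9298 · e^0.046048
= 9298 × 1.047125 = £9,736 per tonne

£9,736 per tonne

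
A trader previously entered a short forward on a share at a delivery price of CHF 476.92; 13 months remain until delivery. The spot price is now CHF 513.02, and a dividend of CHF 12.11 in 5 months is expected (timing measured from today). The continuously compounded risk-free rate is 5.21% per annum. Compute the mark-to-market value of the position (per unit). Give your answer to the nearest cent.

-CHF 50.42

PV(remaining dividends) I = 12.11·e^(−0.0521·5/12) = 11.8499
Current forward F = (S − I)·e^(rT) = (513.02 − 11.8499)·e^(0.0521·13/12) = 501.1701 × 1.058065 = 530.2705
Value (long) = (F − K)·e^(−rT) = (530.2705 − 476.92) × 0.945122 = 50.4227
Short position value = −(long value) = -CHF 50.42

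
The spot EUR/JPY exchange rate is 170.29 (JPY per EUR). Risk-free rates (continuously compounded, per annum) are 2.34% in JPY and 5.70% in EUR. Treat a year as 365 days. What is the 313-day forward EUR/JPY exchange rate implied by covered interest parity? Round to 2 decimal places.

165.45

F = S·e^((r_JPY − r_EUR)T) = 170.29 · e^((0.0234 − 0.0570) × 313/365)
= 170.29 · e^-0.028813 = 170.29 × 0.971598
F = 165.45 JPY per EUR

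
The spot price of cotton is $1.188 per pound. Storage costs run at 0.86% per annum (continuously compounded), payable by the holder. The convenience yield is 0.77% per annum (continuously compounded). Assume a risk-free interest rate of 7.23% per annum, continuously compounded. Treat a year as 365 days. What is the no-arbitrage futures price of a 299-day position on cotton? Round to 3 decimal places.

$1.261 per pound

Net carry = r + u − y = 0.0723 + 0.0086 − 0.0077 = 0.0732
F = S·e^((r+u−y)T) = 1.188 · e^(0.0732 × 299/365) = 1.188 · e^0.059964
= 1.188 × 1.061798 = $1.261 per pound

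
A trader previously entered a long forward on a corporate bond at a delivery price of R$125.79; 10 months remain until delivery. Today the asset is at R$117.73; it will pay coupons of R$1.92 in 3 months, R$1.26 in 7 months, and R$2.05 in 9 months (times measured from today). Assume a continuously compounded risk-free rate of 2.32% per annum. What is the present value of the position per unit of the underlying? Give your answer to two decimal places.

-R$10.82

PV(remaining coupons) I = 1.92·e^(−0.0232·3/12) + 1.26·e^(−0.0232·7/12) + 2.05·e^(−0.0232·9/12) = 5.1666
Current forward F = (S − I)·e^(rT) = (117.73 − 5.1666)·e^(0.0232·10/12) = 112.5634 × 1.019521 = 114.7608
Value (long) = (F − K)·e^(−rT) = (114.7608 − 125.79) × 0.980852 = -10.8180
Value = -R$10.82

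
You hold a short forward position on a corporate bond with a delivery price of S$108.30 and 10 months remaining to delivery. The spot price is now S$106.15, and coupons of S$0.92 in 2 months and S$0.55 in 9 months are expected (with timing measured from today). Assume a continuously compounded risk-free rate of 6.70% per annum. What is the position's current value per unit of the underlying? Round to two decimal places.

-S$2.30

PV(remaining coupons) I = 0.92·e^(−0.0670·2/12) + 0.55·e^(−0.0670·9/12) = 1.4328
Current forward F = (S − I)·e^(rT) = (106.15 − 1.4328)·e^(0.0670·10/12) = 104.7172 × 1.057421 = 110.7302
Value (long) = (F − K)·e^(−rT) = (110.7302 − 108.30) × 0.945697 = 2.2982
Short position value = −(long value) = -S$2.30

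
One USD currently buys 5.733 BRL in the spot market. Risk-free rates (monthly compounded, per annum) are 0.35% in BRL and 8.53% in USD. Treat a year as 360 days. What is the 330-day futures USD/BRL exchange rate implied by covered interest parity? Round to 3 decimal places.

5.320

By covered interest parity, F = S · (1+r_BRL/12)^(12T) / (1+r_USD/12)^(12T)
= 5.733 × 1.003213 / 1.081031 = 5.733 × 0.928015
F = 5.320 BRL per USD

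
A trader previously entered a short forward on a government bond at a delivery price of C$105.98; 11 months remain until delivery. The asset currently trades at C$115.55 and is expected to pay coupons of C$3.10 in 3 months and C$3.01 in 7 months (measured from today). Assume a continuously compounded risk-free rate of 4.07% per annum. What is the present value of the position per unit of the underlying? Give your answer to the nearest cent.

-C$7.44

PV(remaining coupons) I = 3.10·e^(−0.0407·3/12) + 3.01·e^(−0.0407·7/12) = 6.0080
Current forward F = (S − I)·e^(rT) = (115.55 − 6.0080)·e^(0.0407·11/12) = 109.5420 × 1.038013 = 113.7060
Value (long) = (F − K)·e^(−rT) = (113.7060 − 105.98) × 0.963379 = 7.4431
Short position value = −(long value) = -C$7.44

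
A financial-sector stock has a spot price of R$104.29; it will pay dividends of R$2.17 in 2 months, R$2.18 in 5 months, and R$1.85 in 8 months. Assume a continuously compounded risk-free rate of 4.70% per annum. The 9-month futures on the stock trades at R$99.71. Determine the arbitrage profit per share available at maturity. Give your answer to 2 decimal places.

PV(dividends) I = 2.17·e^(−0.0470·2/12) + 2.18·e^(−0.0470·5/12) + 1.85·e^(−0.0470·8/12) = 6.0837
Fair futures F* = (S − I)·e^(rT) = (104.29 − 6.0837)·e^0.035250 = 98.2063 × 1.035879 = 101.7298
Market R$99.71 < fair 101.7298: forward underpriced → reverse cash-and-carry (short the stock, invest proceeds at r, pay the dividends, go long the forward).
Profit at T = |F_mkt − F*| = |99.71 − 101.7298| = R$2.02 per share

R$2.02 per share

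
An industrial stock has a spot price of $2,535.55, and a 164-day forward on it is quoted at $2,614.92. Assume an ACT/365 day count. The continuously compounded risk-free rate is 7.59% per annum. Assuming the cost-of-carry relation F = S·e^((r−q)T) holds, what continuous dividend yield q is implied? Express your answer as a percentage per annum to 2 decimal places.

0.73%

From F = S·e^((r−q)T): (r − q) = ln(F/S)/T
ln(2614.92/2535.55) = ln(1.031303) = 0.030823
(r − q) = 0.030823 / (164/365) = 0.068600
q = r − ln(F/S)/T = 0.0759 − 0.068600 = 0.007300
q = 0.73%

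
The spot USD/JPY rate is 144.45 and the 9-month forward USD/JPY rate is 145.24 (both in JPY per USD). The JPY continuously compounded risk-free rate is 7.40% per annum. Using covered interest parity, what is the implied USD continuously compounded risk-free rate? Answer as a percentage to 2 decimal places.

F = S·e^((r_JPY − r_USD)T) ⇒ r_USD = r_JPY − ln(F/S)/T
ln(145.24/144.45) = 0.005454; /(9/12) = 0.007272
r_USD = 0.0740 − 0.007272 = 0.066728
r_USD = 6.67%

6.67%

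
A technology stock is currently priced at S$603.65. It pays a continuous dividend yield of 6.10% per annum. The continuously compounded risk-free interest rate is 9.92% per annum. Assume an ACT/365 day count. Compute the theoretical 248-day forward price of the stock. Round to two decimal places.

F = S·e^((r − q)T) = 603.65 · e^((0.0992 − 0.0610) × 248/365)
= 603.65 · e^0.025955 = 603.65 × 1.026295
F = S$619.52

S$619.52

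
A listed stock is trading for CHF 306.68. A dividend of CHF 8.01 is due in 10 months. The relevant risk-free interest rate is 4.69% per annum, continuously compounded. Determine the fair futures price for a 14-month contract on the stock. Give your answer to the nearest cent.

CHF 315.79

PV(dividends) I = 8.01·e^(−0.0469·10/12)
I = 7.7030
F = (S − I)·e^(rT) = (306.68 − 7.7030) · e^(0.0469·14/12)
= 298.9770 · e^0.054717 = 298.9770 × 1.056242 = CHF 315.79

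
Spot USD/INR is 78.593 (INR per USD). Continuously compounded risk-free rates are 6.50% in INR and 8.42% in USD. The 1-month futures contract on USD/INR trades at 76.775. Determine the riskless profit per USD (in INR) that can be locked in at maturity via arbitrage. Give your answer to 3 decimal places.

1.692 per USD (in INR)

Fair futures: F* = S·e^(carry·T), with carry = (r_INR − r_USD) = 0.0650 − 0.0842 = -0.0192
F* = 78.593 · e^(-0.0192 × 1/12) = 78.593 · e^-0.001600 = 78.593 × 0.998401 = 78.4673
Market 76.775 < fair 78.4673: forward underpriced → reverse cash-and-carry (short spot, go long the forward).
At maturity, profit = |F_mkt − F*| = |76.775 − 78.4673| = 1.692 per USD (in INR)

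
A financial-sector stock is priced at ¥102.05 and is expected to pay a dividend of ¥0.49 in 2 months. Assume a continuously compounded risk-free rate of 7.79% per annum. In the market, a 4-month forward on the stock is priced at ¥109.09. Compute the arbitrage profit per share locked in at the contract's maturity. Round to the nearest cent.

PV(dividends) I = 0.49·e^(−0.0779·2/12) = 0.4837
Fair forward F* = (S − I)·e^(rT) = (102.05 − 0.4837)·e^0.025967 = 101.5663 × 1.026307 = 104.2382
Market ¥109.09 > fair 104.2382: forward overpriced → cash-and-carry (borrow at r, buy the stock and collect the dividends, short the forward).
Profit at T = |F_mkt − F*| = |109.09 − 104.2382| = ¥4.85 per share

¥4.85 per share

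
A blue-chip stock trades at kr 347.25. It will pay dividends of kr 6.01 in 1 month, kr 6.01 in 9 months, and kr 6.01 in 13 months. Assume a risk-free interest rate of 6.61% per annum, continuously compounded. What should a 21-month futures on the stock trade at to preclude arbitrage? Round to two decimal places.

kr 370.42

PV(dividends) I = 6.01·e^(−0.0661·1/12) + 6.01·e^(−0.0661·9/12) + 6.01·e^(−0.0661·13/12)
I = 5.9770 + 5.7193 + 5.5947 = 17.2910
F = (S − I)·e^(rT) = (347.25 − 17.2910) · e^(0.0661·21/12)
= 329.9590 · e^0.115675 = 329.9590 × 1.122631 = kr 370.42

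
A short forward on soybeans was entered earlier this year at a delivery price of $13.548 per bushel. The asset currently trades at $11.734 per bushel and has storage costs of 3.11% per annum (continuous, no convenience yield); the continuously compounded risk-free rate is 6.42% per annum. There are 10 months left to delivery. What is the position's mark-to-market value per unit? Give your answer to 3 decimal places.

$0.800 per bushel

Current fair forward for the remaining 10 months: F = S·e^((r + u)·T), (r + u) = 0.0642 + 0.0311 = 0.0953
F = 11.734 · e^(0.0953 × 10/12) = 11.734 × 1.082655 = 12.7039
Value of long forward = (F − K)·e^(−rT) = (12.7039 − 13.548) · e^(−0.0642·10/12)
= -0.8441 × 0.947906 = -0.800
Short position value = −(long value) = $0.800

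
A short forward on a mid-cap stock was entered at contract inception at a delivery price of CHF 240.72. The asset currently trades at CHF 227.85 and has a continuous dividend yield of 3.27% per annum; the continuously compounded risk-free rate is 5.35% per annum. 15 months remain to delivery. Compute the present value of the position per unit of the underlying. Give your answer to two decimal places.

CHF 6.42

Current fair forward for the remaining 15 months: F = S·e^((r − q)·T), (r − q) = 0.0535 − 0.0327 = 0.0208
F = 227.85 · e^(0.0208 × 15/12) = 227.85 × 1.026341 = 233.8518
Value of long forward = (F − K)·e^(−rT) = (233.8518 − 240.72) · e^(−0.0535·15/12)
= -6.8682 × 0.935312 = -6.42
Short position value = −(long value) = CHF 6.42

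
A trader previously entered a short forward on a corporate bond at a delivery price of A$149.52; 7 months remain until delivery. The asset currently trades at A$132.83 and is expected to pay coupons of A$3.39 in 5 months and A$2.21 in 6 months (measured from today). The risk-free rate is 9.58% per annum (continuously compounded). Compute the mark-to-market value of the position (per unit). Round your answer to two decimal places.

A$13.93

PV(remaining coupons) I = 3.39·e^(−0.0958·5/12) + 2.21·e^(−0.0958·6/12) = 5.3640
Current forward F = (S − I)·e^(rT) = (132.83 − 5.3640)·e^(0.0958·7/12) = 127.4660 × 1.057474 = 134.7920
Value (long) = (F − K)·e^(−rT) = (134.7920 − 149.52) × 0.945649 = -13.9275
Short position value = −(long value) = A$13.93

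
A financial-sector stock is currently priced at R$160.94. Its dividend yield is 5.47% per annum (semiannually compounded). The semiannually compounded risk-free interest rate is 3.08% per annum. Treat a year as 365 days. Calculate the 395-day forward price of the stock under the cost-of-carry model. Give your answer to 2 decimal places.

R$156.92

F = S · (1+r/2)^(2T) / (1+q/2)^(2T)
= 160.94 × 1.033631 / 1.060140 = 160.94 × 0.974995
F = R$156.92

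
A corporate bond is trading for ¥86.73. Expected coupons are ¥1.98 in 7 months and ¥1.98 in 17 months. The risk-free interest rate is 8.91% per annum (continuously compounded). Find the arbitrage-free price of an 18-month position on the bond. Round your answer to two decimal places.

PV(coupons) I = 1.98·e^(−0.0891·7/12) + 1.98·e^(−0.0891·17/12)
I = 1.8797 + 1.7452 = 3.6249
F = (S − I)·e^(rT) = (86.73 − 3.6249) · e^(0.0891·18/12)
= 83.1051 · e^0.133650 = 83.1051 × 1.142993 = ¥94.99

¥94.99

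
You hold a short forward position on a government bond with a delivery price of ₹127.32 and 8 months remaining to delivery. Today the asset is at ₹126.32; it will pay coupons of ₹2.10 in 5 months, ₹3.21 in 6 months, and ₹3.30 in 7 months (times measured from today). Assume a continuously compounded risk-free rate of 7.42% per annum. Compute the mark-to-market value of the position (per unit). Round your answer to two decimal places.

PV(remaining coupons) I = 2.10·e^(−0.0742·5/12) + 3.21·e^(−0.0742·6/12) + 3.30·e^(−0.0742·7/12) = 8.2894
Current forward F = (S − I)·e^(rT) = (126.32 − 8.2894)·e^(0.0742·8/12) = 118.0306 × 1.050711 = 124.0160
Value (long) = (F − K)·e^(−rT) = (124.0160 − 127.32) × 0.951737 = -3.1445
Short position value = −(long value) = ₹3.14

₹3.14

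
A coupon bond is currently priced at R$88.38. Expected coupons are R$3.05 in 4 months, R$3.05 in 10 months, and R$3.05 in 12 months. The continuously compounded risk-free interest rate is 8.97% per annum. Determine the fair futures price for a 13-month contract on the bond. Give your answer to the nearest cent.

PV(coupons) I = 3.05·e^(−0.0897·4/12) + 3.05·e^(−0.0897·10/12) + 3.05·e^(−0.0897·12/12)
I = 2.9602 + 2.8303 + 2.7883 = 8.5788
F = (S − I)·e^(rT) = (88.38 − 8.5788) · e^(0.0897·13/12)
= 79.8012 · e^0.097175 = 79.8012 × 1.102053 = R$87.95

R$87.95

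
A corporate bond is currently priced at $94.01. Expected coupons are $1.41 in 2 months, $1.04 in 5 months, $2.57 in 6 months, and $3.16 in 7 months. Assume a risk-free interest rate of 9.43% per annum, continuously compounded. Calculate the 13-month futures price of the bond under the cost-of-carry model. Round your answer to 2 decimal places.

PV(coupons) I = 1.41·e^(−0.0943·2/12) + 1.04·e^(−0.0943·5/12) + 2.57·e^(−0.0943·6/12) + 3.16·e^(−0.0943·7/12)
I = 1.3880 + 0.9999 + 2.4516 + 2.9909 = 7.8304
F = (S − I)·e^(rT) = (94.01 − 7.8304) · e^(0.0943·13/12)
= 86.1796 · e^0.102158 = 86.1796 × 1.107558 = $95.45

$95.45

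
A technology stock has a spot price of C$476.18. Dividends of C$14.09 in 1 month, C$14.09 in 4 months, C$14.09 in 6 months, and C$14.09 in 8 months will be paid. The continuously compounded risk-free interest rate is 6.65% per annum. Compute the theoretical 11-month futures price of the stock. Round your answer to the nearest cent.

PV(dividends) I = 14.09·e^(−0.0665·1/12) + 14.09·e^(−0.0665·4/12) + 14.09·e^(−0.0665·6/12) + 14.09·e^(−0.0665·8/12)
I = 14.0121 + 13.7811 + 13.6292 + 13.4790 = 54.9014
F = (S − I)·e^(rT) = (476.18 − 54.9014) · e^(0.0665·11/12)
= 421.2786 · e^0.060958 = 421.2786 × 1.062854 = C$447.76

C$447.76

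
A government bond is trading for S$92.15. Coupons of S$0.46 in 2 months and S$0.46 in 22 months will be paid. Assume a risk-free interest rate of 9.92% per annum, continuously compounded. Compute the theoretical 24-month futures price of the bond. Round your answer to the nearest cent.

PV(coupons) I = 0.46·e^(−0.0992·2/12) + 0.46·e^(−0.0992·22/12)
I = 0.4525 + 0.3835 = 0.8360
F = (S − I)·e^(rT) = (92.15 − 0.8360) · e^(0.0992·24/12)
= 91.3140 · e^0.198400 = 91.3140 × 1.219450 = S$111.35

S$111.35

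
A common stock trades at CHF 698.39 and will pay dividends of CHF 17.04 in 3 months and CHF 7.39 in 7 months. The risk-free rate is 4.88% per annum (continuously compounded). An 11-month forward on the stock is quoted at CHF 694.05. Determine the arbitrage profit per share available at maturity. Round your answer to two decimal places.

PV(dividends) I = 17.04·e^(−0.0488·3/12) + 7.39·e^(−0.0488·7/12) = 24.0160
Fair forward F* = (S − I)·e^(rT) = (698.39 − 24.0160)·e^0.044733 = 674.3740 × 1.045749 = 705.2259
Market CHF 694.05 < fair 705.2259: forward underpriced → reverse cash-and-carry (short the stock, invest proceeds at r, pay the dividends, go long the forward).
Profit at T = |F_mkt − F*| = |694.05 − 705.2259| = CHF 11.18 per share

CHF 11.18 per share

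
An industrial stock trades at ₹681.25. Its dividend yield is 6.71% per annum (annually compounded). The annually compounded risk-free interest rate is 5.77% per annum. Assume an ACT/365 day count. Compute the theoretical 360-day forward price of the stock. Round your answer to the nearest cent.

F = S · (1+r)^T / (1+q)^T
= 681.25 × 1.056888 / 1.066151 = 681.25 × 0.991312
F = ₹675.33

₹675.33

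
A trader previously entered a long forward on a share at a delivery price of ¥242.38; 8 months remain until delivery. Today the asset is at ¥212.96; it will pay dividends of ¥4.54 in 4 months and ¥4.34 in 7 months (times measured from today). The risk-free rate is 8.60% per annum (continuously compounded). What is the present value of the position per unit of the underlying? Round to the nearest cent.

PV(remaining dividends) I = 4.54·e^(−0.0860·4/12) + 4.34·e^(−0.0860·7/12) = 8.5393
Current forward F = (S − I)·e^(rT) = (212.96 − 8.5393)·e^(0.0860·8/12) = 204.4207 × 1.059009 = 216.4834
Value (long) = (F − K)·e^(−rT) = (216.4834 − 242.38) × 0.944279 = -24.4536
Value = -¥24.45

-¥24.45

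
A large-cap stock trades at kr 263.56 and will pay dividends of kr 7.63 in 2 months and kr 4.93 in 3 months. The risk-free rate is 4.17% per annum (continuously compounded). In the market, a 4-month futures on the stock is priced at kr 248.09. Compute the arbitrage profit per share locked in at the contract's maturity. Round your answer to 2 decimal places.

kr 6.53 per share

PV(dividends) I = 7.63·e^(−0.0417·2/12) + 4.93·e^(−0.0417·3/12) = 12.4560
Fair futures F* = (S − I)·e^(rT) = (263.56 − 12.4560)·e^0.013900 = 251.1040 × 1.013997 = 254.6187
Market kr 248.09 < fair 254.6187: forward underpriced → reverse cash-and-carry (short the stock, invest proceeds at r, pay the dividends, go long the forward).
Profit at T = |F_mkt − F*| = |248.09 − 254.6187| = kr 6.53 per share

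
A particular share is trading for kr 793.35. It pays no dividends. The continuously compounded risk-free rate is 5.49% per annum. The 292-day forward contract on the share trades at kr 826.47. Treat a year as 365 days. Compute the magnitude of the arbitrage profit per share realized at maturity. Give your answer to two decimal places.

Fair forward: F* = S·e^(carry·T), with carry = r = 0.0549
F* = 793.35 · e^(0.0549 × 292/365) = 793.35 · e^0.043920 = 793.35 × 1.044899 = kr 828.9706
Market kr 826.47 < fair kr 828.9706: forward underpriced → reverse cash-and-carry (short spot, go long the forward).
At maturity, profit = |F_mkt − F*| = |826.47 − 828.9706| = kr 2.50 per share

kr 2.50 per share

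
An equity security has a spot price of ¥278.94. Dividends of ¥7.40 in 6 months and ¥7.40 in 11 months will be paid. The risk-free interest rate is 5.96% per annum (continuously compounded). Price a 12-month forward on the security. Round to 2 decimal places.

¥281.01

PV(dividends) I = 7.40·e^(−0.0596·6/12) + 7.40·e^(−0.0596·11/12)
I = 7.1827 + 7.0066 = 14.1893
F = (S − I)·e^(rT) = (278.94 − 14.1893) · e^(0.0596·12/12)
= 264.7507 · e^0.059600 = 264.7507 × 1.061412 = ¥281.01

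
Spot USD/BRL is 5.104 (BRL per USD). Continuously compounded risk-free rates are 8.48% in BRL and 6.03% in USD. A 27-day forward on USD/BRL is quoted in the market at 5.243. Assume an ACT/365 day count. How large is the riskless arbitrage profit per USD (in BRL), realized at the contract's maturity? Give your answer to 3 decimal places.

Fair forward: F* = S·e^(carry·T), with carry = (r_BRL − r_USD) = 0.0848 − 0.0603 = 0.0245
F* = 5.104 · e^(0.0245 × 27/365) = 5.104 · e^0.001812 = 5.104 × 1.001814 = 5.1133
Market 5.243 > fair 5.1133: forward overpriced → cash-and-carry (buy spot, short the forward).
At maturity, profit = |F_mkt − F*| = |5.243 − 5.1133| = 0.130 per USD (in BRL)

0.130 per USD (in BRL)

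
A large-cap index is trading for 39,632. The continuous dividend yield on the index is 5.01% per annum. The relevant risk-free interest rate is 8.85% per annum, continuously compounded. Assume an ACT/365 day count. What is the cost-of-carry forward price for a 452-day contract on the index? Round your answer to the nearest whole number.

41,562

F = S·e^((r − q)T) = 39632 · e^((0.0885 − 0.0501) × 452/365)
= 39632 · e^0.047553 = 39632 × 1.048702
F = 41,562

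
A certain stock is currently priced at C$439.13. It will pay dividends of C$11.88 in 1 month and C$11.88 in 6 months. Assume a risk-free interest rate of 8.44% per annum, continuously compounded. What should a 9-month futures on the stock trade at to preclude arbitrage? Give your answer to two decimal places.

PV(dividends) I = 11.88·e^(−0.0844·1/12) + 11.88·e^(−0.0844·6/12)
I = 11.7967 + 11.3891 = 23.1858
F = (S − I)·e^(rT) = (439.13 − 23.1858) · e^(0.0844·9/12)
= 415.9442 · e^0.063300 = 415.9442 × 1.065346 = C$443.12

C$443.12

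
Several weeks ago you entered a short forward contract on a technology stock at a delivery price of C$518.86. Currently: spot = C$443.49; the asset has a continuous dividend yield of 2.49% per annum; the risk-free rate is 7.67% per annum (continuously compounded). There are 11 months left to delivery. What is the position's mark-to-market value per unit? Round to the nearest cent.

C$50.15

Current fair forward for the remaining 11 months: F = S·e^((r − q)·T), (r − q) = 0.0767 − 0.0249 = 0.0518
F = 443.49 · e^(0.0518 × 11/12) = 443.49 × 1.048629 = 465.0565
Value of long forward = (F − K)·e^(−rT) = (465.0565 − 518.86) · e^(−0.0767·11/12)
= -53.8035 × 0.932106 = -50.15
Short position value = −(long value) = C$50.15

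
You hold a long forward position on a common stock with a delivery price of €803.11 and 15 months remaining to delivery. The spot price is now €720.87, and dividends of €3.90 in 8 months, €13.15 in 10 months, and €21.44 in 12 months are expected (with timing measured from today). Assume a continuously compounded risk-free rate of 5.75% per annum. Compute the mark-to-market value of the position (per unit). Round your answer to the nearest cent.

-€63.07

PV(remaining dividends) I = 3.90·e^(−0.0575·8/12) + 13.15·e^(−0.0575·10/12) + 21.44·e^(−0.0575·12/12) = 36.5301
Current forward F = (S − I)·e^(rT) = (720.87 − 36.5301)·e^(0.0575·15/12) = 684.3399 × 1.074521 = 735.3376
Value (long) = (F − K)·e^(−rT) = (735.3376 − 803.11) × 0.930647 = -63.0722
Value = -€63.07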